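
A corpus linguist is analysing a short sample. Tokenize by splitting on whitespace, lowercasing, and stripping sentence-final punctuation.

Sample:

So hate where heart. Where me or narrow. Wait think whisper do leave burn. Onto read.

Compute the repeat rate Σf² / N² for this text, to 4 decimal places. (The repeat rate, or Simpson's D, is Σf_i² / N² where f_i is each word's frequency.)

0.0703

Frequencies: where:2, so:1, hate:1, heart:1, me:1, or:1, narrow:1, wait:1, think:1, whisper:1, do:1, leave:1, burn:1, onto:1, read:1
Σf² = 18; N² = 256
Repeat rate = 18 / 256 = 0.0703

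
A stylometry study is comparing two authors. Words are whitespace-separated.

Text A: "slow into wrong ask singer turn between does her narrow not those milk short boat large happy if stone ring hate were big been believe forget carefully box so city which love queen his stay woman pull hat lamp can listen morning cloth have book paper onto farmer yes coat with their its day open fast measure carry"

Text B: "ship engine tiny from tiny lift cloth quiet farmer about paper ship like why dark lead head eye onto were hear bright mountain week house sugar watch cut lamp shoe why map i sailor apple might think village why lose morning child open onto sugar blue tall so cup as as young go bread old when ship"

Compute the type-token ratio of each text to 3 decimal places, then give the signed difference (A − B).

TTR(A) = 58/58 = 1.000
TTR(B) = 49/57 = 0.860
Difference = 1.000 − 0.860 = 0.140

0.140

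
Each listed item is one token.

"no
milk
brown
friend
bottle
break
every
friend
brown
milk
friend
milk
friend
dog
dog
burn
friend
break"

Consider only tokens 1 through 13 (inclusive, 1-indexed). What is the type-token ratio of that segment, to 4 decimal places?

Segment tokens 1–13: no, milk, brown, friend, bottle, break, every, friend, brown, milk, friend, milk, friend
Segment N = 13, segment V = 7.
TTR = 7 / 13 = 0.5385

0.5385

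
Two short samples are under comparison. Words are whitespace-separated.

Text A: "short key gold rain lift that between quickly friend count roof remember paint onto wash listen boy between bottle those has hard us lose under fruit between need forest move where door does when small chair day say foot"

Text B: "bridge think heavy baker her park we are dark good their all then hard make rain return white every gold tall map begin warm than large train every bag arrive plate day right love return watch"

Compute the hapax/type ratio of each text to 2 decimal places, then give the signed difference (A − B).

A: hapax=36, V=37, ratio=0.97
B: hapax=32, V=34, ratio=0.94
Difference = 0.97 − 0.94 = 0.03

0.03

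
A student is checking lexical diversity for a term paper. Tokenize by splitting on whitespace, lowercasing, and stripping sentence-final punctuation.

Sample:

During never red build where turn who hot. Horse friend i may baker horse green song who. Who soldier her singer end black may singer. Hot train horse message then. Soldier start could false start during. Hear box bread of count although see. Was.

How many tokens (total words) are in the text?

Tokens: during, never, red, build, where, turn, who, hot, horse, friend, i, may, baker, horse, green, song, who, who, soldier, her, singer, end, black, may, singer, hot, train, horse, message, then, soldier, start, could, false, start, during, hear, box, bread, of, count, although, see, was
N = 44

44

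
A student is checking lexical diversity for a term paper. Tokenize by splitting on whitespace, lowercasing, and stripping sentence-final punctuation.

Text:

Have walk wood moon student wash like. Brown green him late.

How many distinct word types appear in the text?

Distinct types: {brown, green, have, him, late, like, moon, student, walk, wash, wood}
V = 11

11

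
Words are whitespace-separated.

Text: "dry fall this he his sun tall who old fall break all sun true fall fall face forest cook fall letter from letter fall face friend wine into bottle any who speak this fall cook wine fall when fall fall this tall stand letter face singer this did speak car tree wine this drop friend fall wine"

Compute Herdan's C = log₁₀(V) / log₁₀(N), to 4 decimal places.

N = 57, V = 30.
log₁₀(V) = 1.477121, log₁₀(N) = 1.755875
C = 1.477121 / 1.755875 = 0.8412

0.8412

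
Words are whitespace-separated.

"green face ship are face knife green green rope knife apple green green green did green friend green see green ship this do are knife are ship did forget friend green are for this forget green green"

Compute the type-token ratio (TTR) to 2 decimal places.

0.38

N = 37 tokens, V = 14 types.
TTR = V / N = 14 / 37 = 0.38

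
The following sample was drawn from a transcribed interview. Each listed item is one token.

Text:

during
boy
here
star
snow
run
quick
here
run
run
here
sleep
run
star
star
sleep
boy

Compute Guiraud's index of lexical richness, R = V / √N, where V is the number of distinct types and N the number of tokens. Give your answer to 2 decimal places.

N = 17, V = 8.
√N = 4.123106
R = 8 / 4.123106 = 1.94

1.94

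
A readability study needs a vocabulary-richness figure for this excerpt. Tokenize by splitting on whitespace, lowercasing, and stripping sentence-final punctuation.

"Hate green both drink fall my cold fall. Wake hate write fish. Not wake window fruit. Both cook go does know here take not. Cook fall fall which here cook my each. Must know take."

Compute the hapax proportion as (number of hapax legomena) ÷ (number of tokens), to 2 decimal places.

0.34

Frequencies: fall:4, cook:3, hate:2, both:2, my:2, wake:2, not:2, know:2, here:2, take:2, green:1, drink:1, cold:1, write:1, fish:1, window:1, fruit:1, go:1, does:1, which:1, … (2 more, each freq 1)
Hapax count = 12; token count = 35.
Ratio = 12 / 35 = 0.34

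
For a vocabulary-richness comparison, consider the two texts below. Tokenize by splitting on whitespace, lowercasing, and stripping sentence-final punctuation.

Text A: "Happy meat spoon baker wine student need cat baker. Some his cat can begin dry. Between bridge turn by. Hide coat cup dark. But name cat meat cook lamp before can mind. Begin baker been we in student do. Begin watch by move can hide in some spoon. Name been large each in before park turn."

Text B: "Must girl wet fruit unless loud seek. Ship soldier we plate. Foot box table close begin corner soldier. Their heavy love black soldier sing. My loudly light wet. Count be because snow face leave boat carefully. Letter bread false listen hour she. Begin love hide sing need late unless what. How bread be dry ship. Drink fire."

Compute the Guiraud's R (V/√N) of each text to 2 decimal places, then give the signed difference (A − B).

A: V=36, N=56, R=4.81
B: V=47, N=57, R=6.23
Difference = 4.81 − 6.23 = -1.42

-1.42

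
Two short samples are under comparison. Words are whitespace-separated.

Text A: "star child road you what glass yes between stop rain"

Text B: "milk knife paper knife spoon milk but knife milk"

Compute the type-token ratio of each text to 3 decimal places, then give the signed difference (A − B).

TTR(A) = 10/10 = 1.000
TTR(B) = 5/9 = 0.556
Difference = 1.000 − 0.556 = 0.444

0.444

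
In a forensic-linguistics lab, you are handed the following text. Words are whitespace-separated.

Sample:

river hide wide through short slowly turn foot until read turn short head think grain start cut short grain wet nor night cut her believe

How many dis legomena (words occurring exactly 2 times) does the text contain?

Frequencies: short:3, turn:2, grain:2, cut:2, river:1, hide:1, wide:1, through:1, slowly:1, foot:1, until:1, read:1, head:1, think:1, start:1, wet:1, nor:1, night:1, her:1, believe:1
Words with frequency 2: cut, grain, turn

3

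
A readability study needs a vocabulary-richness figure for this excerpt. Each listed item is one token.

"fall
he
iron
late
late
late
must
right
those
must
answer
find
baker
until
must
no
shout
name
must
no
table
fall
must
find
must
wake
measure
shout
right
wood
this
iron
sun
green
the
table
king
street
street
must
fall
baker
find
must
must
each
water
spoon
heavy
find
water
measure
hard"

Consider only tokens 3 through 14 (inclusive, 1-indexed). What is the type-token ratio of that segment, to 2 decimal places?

Segment tokens 3–14: iron, late, late, late, must, right, those, must, answer, find, baker, until
Segment N = 12, segment V = 9.
TTR = 9 / 12 = 0.75

0.75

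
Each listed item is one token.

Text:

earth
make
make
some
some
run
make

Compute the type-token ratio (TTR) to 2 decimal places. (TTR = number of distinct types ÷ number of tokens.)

0.57

N = 7 tokens, V = 4 types.
TTR = V / N = 4 / 7 = 0.57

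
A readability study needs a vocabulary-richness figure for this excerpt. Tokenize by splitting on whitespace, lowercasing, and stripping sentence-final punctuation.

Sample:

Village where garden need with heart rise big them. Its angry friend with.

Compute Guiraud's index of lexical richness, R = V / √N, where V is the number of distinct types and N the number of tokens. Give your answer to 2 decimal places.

3.33

N = 13, V = 12.
√N = 3.605551
R = 12 / 3.605551 = 3.33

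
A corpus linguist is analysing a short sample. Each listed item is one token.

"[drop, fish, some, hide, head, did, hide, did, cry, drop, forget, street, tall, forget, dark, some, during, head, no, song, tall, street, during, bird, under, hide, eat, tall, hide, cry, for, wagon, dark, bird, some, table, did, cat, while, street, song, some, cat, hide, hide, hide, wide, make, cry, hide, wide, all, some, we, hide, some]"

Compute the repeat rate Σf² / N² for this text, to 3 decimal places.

Frequencies: hide:9, some:6, did:3, cry:3, street:3, tall:3, drop:2, head:2, forget:2, dark:2, during:2, song:2, bird:2, cat:2, wide:2, fish:1, no:1, under:1, eat:1, for:1, … (6 more, each freq 1)
Σf² = 200; N² = 3136
Repeat rate = 200 / 3136 = 0.064

0.064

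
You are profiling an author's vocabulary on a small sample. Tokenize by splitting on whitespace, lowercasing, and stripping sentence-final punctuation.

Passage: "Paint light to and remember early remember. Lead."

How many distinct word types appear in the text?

7

Distinct types: {and, early, lead, light, paint, remember, to}
V = 7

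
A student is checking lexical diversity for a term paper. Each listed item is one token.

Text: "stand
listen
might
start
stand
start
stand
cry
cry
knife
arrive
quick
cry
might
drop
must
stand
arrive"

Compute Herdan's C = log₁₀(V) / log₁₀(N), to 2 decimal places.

N = 18, V = 10.
log₁₀(V) = 1.000000, log₁₀(N) = 1.255273
C = 1.000000 / 1.255273 = 0.80

0.80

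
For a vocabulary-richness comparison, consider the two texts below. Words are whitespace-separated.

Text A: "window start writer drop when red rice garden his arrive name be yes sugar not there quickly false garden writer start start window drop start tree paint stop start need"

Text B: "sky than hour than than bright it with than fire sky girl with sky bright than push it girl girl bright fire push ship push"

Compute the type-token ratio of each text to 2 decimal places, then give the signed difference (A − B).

0.33

TTR(A) = 22/30 = 0.73
TTR(B) = 10/25 = 0.40
Difference = 0.73 − 0.40 = 0.33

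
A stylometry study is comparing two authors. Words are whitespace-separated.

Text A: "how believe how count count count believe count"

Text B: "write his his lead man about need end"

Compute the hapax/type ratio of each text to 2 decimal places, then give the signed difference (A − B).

A: hapax=0, V=3, ratio=0.00
B: hapax=6, V=7, ratio=0.86
Difference = 0.00 − 0.86 = -0.86

-0.86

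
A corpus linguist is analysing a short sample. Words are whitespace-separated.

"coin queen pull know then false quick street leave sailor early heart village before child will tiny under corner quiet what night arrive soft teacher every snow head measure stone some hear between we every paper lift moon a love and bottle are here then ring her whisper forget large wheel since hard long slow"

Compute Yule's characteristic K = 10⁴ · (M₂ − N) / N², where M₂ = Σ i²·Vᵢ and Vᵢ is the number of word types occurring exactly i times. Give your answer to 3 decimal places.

Frequencies: then:2, every:2, coin:1, queen:1, pull:1, know:1, false:1, quick:1, street:1, leave:1, sailor:1, early:1, heart:1, village:1, before:1, child:1, will:1, tiny:1, under:1, corner:1, … (33 more, each freq 1)
N = 55. Frequency spectrum: V_1=51, V_2=2
M₂ = 1²·51 + 2²·2 = 59
K = 10000 × (59 − 55) / 55² = 13.223

13.223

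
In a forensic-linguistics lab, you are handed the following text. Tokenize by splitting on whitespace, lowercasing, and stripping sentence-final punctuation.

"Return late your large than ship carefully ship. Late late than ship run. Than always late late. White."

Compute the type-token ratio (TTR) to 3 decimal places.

N = 18 tokens, V = 10 types.
TTR = V / N = 10 / 18 = 0.556

0.556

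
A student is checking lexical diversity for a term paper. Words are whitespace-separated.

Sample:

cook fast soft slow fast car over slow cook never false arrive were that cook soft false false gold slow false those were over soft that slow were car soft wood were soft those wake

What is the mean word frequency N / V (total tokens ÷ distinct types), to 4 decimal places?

N = 35 tokens, V = 15 types.
Mean frequency = N / V = 35 / 15 = 2.3333

2.3333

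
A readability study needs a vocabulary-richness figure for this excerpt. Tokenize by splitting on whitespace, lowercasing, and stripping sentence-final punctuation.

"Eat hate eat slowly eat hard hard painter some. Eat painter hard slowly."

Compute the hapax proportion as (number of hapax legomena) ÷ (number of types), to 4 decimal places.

0.3333

Frequencies: eat:4, hard:3, slowly:2, painter:2, hate:1, some:1
Hapax count = 2; type count = 6.
Ratio = 2 / 6 = 0.3333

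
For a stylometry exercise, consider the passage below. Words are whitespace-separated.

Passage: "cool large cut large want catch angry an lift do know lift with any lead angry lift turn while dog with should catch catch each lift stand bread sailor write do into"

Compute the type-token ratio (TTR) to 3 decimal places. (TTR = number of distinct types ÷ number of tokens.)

0.719

N = 32 tokens, V = 23 types.
TTR = V / N = 23 / 32 = 0.719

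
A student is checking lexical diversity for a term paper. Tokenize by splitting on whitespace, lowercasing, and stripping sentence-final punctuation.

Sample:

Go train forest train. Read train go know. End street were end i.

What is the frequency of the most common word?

Frequencies: train:3, go:2, end:2, forest:1, read:1, know:1, street:1, were:1, i:1
Most common: 'train' with frequency 3.

3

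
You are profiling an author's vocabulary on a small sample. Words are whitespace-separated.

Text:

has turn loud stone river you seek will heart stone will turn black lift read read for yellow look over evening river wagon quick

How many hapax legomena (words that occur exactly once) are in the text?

Frequencies: turn:2, stone:2, river:2, will:2, read:2, has:1, loud:1, you:1, seek:1, heart:1, black:1, lift:1, for:1, yellow:1, look:1, over:1, evening:1, wagon:1, quick:1
Hapax (freq=1): black, evening, for, has, heart, lift, look, loud, over, quick, seek, wagon, yellow, you

14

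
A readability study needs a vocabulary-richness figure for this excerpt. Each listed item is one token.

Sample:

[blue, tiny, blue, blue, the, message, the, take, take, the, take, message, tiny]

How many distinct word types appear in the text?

5

Distinct types: {blue, message, take, the, tiny}
V = 5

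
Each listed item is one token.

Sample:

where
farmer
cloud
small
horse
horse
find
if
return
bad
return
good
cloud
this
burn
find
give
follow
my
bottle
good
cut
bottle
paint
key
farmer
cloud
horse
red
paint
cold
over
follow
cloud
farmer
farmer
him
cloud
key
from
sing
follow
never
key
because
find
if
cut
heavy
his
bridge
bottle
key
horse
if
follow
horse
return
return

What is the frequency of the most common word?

Frequencies: cloud:5, horse:5, farmer:4, return:4, follow:4, key:4, find:3, if:3, bottle:3, good:2, cut:2, paint:2, where:1, small:1, bad:1, this:1, burn:1, give:1, my:1, red:1, … (10 more, each freq 1)
Most common: 'cloud' with frequency 5.

5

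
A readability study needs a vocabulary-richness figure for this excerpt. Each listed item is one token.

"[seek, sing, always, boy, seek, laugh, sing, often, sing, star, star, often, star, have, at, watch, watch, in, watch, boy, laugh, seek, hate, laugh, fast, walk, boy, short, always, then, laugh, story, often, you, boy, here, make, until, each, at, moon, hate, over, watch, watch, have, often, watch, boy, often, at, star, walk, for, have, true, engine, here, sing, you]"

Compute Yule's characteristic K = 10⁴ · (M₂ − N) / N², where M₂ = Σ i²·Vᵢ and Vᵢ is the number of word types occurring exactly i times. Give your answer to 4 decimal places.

372.2222

Frequencies: watch:6, boy:5, often:5, sing:4, laugh:4, star:4, seek:3, have:3, at:3, always:2, hate:2, walk:2, you:2, here:2, in:1, fast:1, short:1, then:1, story:1, make:1, … (7 more, each freq 1)
N = 60. Frequency spectrum: V_1=13, V_2=5, V_3=3, V_4=3, V_5=2, V_6=1
M₂ = 1²·13 + 2²·5 + 3²·3 + 4²·3 + 5²·2 + 6²·1 = 194
K = 10000 × (194 − 60) / 60² = 372.2222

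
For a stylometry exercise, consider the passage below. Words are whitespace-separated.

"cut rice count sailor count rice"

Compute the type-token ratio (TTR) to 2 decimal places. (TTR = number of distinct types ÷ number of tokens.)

N = 6 tokens, V = 4 types.
TTR = V / N = 4 / 6 = 0.67

0.67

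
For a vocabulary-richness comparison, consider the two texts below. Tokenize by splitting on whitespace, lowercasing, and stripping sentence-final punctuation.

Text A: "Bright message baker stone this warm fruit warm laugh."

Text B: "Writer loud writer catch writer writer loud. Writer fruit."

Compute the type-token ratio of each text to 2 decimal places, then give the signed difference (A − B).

TTR(A) = 8/9 = 0.89
TTR(B) = 4/9 = 0.44
Difference = 0.89 − 0.44 = 0.45

0.45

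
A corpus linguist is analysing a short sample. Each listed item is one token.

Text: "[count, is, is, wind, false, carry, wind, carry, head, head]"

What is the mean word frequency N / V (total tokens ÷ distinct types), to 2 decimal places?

1.67

N = 10 tokens, V = 6 types.
Mean frequency = N / V = 10 / 6 = 1.67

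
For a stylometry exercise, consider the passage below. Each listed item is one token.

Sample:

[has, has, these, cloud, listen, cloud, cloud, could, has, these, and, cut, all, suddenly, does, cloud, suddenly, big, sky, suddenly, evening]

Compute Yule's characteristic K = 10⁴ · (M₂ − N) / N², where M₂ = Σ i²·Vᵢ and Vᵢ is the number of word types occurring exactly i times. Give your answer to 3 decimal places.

Frequencies: cloud:4, has:3, suddenly:3, these:2, listen:1, could:1, and:1, cut:1, all:1, does:1, big:1, sky:1, evening:1
N = 21. Frequency spectrum: V_1=9, V_2=1, V_3=2, V_4=1
M₂ = 1²·9 + 2²·1 + 3²·2 + 4²·1 = 47
K = 10000 × (47 − 21) / 21² = 589.569

589.569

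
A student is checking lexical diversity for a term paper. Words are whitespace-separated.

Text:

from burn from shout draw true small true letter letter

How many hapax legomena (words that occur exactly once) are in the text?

4

Frequencies: from:2, true:2, letter:2, burn:1, shout:1, draw:1, small:1
Hapax (freq=1): burn, draw, shout, small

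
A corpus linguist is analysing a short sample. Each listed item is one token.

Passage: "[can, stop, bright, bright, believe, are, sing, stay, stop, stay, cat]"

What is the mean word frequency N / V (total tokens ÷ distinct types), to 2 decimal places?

N = 11 tokens, V = 8 types.
Mean frequency = N / V = 11 / 8 = 1.38

1.38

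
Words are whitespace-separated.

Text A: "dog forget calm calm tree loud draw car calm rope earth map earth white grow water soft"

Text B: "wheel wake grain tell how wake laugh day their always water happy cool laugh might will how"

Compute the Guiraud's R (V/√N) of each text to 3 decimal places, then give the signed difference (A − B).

A: V=14, N=17, R=3.395
B: V=14, N=17, R=3.395
Difference = 3.395 − 3.395 = 0.000

0.000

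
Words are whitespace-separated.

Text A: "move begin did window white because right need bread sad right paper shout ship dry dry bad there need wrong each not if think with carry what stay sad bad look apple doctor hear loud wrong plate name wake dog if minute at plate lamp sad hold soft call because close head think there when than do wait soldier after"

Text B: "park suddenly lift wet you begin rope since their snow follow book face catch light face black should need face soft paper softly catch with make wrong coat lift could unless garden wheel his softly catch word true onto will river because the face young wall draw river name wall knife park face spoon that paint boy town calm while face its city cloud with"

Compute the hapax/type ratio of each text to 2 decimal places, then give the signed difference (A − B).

A: hapax=37, V=48, ratio=0.77
B: hapax=44, V=52, ratio=0.85
Difference = 0.77 − 0.85 = -0.08

-0.08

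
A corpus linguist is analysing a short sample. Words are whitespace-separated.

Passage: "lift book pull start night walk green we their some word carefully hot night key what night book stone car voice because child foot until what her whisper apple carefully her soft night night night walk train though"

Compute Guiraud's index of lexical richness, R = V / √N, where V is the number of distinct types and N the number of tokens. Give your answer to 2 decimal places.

4.54

N = 38, V = 28.
√N = 6.164414
R = 28 / 6.164414 = 4.54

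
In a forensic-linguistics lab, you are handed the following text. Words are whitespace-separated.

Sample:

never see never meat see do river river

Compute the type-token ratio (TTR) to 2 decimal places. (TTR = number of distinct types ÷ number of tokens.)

N = 8 tokens, V = 5 types.
TTR = V / N = 5 / 8 = 0.63

0.63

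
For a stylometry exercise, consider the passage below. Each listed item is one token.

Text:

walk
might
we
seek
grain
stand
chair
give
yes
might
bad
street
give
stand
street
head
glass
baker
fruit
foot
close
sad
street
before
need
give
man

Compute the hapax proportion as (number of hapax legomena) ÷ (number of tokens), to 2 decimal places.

0.63

Frequencies: give:3, street:3, might:2, stand:2, walk:1, we:1, seek:1, grain:1, chair:1, yes:1, bad:1, head:1, glass:1, baker:1, fruit:1, foot:1, close:1, sad:1, before:1, need:1, … (1 more, each freq 1)
Hapax count = 17; token count = 27.
Ratio = 17 / 27 = 0.63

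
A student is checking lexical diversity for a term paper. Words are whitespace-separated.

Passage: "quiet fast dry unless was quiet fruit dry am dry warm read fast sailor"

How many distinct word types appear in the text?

10

Distinct types: {am, dry, fast, fruit, quiet, read, sailor, unless, warm, was}
V = 10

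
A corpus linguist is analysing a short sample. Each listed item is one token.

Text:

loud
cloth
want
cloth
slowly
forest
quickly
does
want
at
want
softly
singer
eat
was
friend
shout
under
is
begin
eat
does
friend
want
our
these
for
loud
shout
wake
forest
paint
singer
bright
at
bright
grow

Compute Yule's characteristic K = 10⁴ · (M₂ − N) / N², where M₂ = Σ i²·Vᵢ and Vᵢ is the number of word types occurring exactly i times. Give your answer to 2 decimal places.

Frequencies: want:4, loud:2, cloth:2, forest:2, does:2, at:2, singer:2, eat:2, friend:2, shout:2, bright:2, slowly:1, quickly:1, softly:1, was:1, under:1, is:1, begin:1, our:1, these:1, … (4 more, each freq 1)
N = 37. Frequency spectrum: V_1=13, V_2=10, V_4=1
M₂ = 1²·13 + 2²·10 + 4²·1 = 69
K = 10000 × (69 − 37) / 37² = 233.75

233.75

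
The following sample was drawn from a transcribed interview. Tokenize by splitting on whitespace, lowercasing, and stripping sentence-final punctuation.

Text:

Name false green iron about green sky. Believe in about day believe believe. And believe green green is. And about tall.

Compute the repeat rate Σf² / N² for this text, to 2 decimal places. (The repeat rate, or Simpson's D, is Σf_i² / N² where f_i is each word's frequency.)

0.12

Frequencies: green:4, believe:4, about:3, and:2, name:1, false:1, iron:1, sky:1, in:1, day:1, is:1, tall:1
Σf² = 53; N² = 441
Repeat rate = 53 / 441 = 0.12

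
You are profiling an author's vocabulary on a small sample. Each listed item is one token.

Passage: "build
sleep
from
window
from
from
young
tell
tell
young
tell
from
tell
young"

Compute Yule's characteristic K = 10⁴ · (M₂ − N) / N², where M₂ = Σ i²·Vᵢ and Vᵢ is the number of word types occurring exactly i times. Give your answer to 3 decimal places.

1530.612

Frequencies: from:4, tell:4, young:3, build:1, sleep:1, window:1
N = 14. Frequency spectrum: V_1=3, V_3=1, V_4=2
M₂ = 1²·3 + 3²·1 + 4²·2 = 44
K = 10000 × (44 − 14) / 14² = 1530.612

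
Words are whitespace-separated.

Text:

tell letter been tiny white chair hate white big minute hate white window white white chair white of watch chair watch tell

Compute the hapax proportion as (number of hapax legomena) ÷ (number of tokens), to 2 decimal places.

Frequencies: white:6, chair:3, tell:2, hate:2, watch:2, letter:1, been:1, tiny:1, big:1, minute:1, window:1, of:1
Hapax count = 7; token count = 22.
Ratio = 7 / 22 = 0.32

0.32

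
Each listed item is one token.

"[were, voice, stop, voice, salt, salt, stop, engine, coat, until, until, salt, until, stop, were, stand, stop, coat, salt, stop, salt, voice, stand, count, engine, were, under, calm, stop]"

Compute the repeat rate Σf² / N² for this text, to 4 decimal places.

0.1225

Frequencies: stop:6, salt:5, were:3, voice:3, until:3, engine:2, coat:2, stand:2, count:1, under:1, calm:1
Σf² = 103; N² = 841
Repeat rate = 103 / 841 = 0.1225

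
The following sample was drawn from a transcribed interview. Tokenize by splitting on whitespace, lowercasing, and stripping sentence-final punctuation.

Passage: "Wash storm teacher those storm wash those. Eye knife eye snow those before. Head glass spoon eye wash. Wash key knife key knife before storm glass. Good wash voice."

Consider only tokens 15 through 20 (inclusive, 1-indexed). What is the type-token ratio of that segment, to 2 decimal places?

0.83

Segment tokens 15–20: glass, spoon, eye, wash, wash, key
Segment N = 6, segment V = 5.
TTR = 5 / 6 = 0.83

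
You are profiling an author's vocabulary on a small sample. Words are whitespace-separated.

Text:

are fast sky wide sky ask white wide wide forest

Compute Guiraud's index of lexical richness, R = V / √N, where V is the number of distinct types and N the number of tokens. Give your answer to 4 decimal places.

N = 10, V = 7.
√N = 3.162278
R = 7 / 3.162278 = 2.2136

2.2136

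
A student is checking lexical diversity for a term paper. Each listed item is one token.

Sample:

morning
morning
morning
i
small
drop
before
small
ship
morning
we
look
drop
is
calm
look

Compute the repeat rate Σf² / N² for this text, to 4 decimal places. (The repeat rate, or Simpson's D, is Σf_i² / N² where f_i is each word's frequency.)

Frequencies: morning:4, small:2, drop:2, look:2, i:1, before:1, ship:1, we:1, is:1, calm:1
Σf² = 34; N² = 256
Repeat rate = 34 / 256 = 0.1328

0.1328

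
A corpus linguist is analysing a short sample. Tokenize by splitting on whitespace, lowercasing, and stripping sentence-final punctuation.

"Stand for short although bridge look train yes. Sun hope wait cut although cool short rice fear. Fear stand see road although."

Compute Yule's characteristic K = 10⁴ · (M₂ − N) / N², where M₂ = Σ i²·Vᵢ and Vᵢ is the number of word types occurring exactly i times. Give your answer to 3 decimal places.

Frequencies: although:3, stand:2, short:2, fear:2, for:1, bridge:1, look:1, train:1, yes:1, sun:1, hope:1, wait:1, cut:1, cool:1, rice:1, see:1, road:1
N = 22. Frequency spectrum: V_1=13, V_2=3, V_3=1
M₂ = 1²·13 + 2²·3 + 3²·1 = 34
K = 10000 × (34 − 22) / 22² = 247.934

247.934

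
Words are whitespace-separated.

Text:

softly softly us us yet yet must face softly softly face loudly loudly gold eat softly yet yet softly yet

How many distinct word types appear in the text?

Distinct types: {eat, face, gold, loudly, must, softly, us, yet}
V = 8

8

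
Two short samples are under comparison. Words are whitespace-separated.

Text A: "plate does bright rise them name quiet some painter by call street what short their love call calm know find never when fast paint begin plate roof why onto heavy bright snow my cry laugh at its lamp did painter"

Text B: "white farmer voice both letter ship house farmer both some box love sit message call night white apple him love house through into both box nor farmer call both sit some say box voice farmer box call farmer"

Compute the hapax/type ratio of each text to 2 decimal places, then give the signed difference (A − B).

A: hapax=32, V=36, ratio=0.89
B: hapax=10, V=20, ratio=0.50
Difference = 0.89 − 0.50 = 0.39

0.39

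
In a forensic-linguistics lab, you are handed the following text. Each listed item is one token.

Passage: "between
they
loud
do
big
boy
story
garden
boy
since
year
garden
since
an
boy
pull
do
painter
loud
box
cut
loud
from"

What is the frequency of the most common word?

Frequencies: loud:3, boy:3, do:2, garden:2, since:2, between:1, they:1, big:1, story:1, year:1, an:1, pull:1, painter:1, box:1, cut:1, from:1
Most common: 'loud' with frequency 3.

3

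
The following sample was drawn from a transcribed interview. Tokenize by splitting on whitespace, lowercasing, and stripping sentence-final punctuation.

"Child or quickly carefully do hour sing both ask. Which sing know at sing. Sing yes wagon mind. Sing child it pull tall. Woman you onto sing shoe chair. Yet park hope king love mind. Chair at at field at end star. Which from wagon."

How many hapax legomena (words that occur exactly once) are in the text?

Frequencies: sing:6, at:4, child:2, which:2, wagon:2, mind:2, chair:2, or:1, quickly:1, carefully:1, do:1, hour:1, both:1, ask:1, know:1, yes:1, it:1, pull:1, tall:1, woman:1, … (12 more, each freq 1)
Hapax (freq=1): ask, both, carefully, do, end, field, from, hope, hour, it, king, know, love, onto, or, park, pull, quickly, shoe, star, tall, woman, yes, yet, you

25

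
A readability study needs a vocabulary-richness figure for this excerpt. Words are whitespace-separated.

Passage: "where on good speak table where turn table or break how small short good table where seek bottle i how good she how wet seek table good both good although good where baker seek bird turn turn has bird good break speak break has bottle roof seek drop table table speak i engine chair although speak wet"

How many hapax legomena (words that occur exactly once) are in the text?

11

Frequencies: good:7, table:6, where:4, speak:4, seek:4, turn:3, break:3, how:3, bottle:2, i:2, wet:2, although:2, bird:2, has:2, on:1, or:1, small:1, short:1, she:1, both:1, … (5 more, each freq 1)
Hapax (freq=1): baker, both, chair, drop, engine, on, or, roof, she, short, small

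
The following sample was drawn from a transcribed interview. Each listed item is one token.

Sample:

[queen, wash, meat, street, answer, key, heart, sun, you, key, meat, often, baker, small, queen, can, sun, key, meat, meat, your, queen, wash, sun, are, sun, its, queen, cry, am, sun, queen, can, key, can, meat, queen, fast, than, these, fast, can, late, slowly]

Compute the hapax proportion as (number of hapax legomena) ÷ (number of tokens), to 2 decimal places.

0.36

Frequencies: queen:6, meat:5, sun:5, key:4, can:4, wash:2, fast:2, street:1, answer:1, heart:1, you:1, often:1, baker:1, small:1, your:1, are:1, its:1, cry:1, am:1, than:1, … (3 more, each freq 1)
Hapax count = 16; token count = 44.
Ratio = 16 / 44 = 0.36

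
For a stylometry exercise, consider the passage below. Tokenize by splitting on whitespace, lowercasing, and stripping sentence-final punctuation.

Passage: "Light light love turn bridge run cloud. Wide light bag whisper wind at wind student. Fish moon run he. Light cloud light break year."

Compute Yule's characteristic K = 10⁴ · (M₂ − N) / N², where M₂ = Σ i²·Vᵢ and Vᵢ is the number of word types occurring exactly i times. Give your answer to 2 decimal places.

451.39

Frequencies: light:5, run:2, cloud:2, wind:2, love:1, turn:1, bridge:1, wide:1, bag:1, whisper:1, at:1, student:1, fish:1, moon:1, he:1, break:1, year:1
N = 24. Frequency spectrum: V_1=13, V_2=3, V_5=1
M₂ = 1²·13 + 2²·3 + 5²·1 = 50
K = 10000 × (50 − 24) / 24² = 451.39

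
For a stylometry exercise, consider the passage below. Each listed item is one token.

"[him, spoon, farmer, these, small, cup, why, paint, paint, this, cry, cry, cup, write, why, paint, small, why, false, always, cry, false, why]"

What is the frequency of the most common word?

4

Frequencies: why:4, paint:3, cry:3, small:2, cup:2, false:2, him:1, spoon:1, farmer:1, these:1, this:1, write:1, always:1
Most common: 'why' with frequency 4.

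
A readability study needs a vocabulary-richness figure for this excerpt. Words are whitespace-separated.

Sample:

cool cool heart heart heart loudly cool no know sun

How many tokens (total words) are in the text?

10

Tokens: cool, cool, heart, heart, heart, loudly, cool, no, know, sun
N = 10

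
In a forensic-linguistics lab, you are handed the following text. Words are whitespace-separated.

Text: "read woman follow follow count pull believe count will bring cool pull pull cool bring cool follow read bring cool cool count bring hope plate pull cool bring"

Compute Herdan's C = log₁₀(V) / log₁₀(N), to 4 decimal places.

N = 28, V = 11.
log₁₀(V) = 1.041393, log₁₀(N) = 1.447158
C = 1.041393 / 1.447158 = 0.7196

0.7196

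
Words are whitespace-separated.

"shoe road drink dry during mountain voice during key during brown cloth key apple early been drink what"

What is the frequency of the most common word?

3

Frequencies: during:3, drink:2, key:2, shoe:1, road:1, dry:1, mountain:1, voice:1, brown:1, cloth:1, apple:1, early:1, been:1, what:1
Most common: 'during' with frequency 3.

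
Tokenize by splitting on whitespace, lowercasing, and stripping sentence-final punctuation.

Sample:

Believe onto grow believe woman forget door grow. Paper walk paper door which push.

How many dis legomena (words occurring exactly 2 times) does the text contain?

Frequencies: believe:2, grow:2, door:2, paper:2, onto:1, woman:1, forget:1, walk:1, which:1, push:1
Words with frequency 2: believe, door, grow, paper

4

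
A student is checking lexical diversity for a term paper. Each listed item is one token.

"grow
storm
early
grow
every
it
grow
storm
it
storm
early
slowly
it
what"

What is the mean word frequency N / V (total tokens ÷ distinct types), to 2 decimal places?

2.00

N = 14 tokens, V = 7 types.
Mean frequency = N / V = 14 / 7 = 2.00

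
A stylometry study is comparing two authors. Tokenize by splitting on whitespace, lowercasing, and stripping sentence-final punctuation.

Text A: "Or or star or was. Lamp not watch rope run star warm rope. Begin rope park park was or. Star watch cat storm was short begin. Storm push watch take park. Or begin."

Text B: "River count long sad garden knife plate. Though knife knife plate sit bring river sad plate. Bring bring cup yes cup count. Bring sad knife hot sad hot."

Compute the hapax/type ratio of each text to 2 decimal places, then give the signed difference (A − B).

A: hapax=8, V=16, ratio=0.50
B: hapax=5, V=13, ratio=0.38
Difference = 0.50 − 0.38 = 0.12

0.12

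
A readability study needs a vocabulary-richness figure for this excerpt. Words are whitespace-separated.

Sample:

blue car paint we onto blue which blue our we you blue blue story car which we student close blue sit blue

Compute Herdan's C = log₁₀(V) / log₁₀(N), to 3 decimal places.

N = 22, V = 12.
log₁₀(V) = 1.079181, log₁₀(N) = 1.342423
C = 1.079181 / 1.342423 = 0.804

0.804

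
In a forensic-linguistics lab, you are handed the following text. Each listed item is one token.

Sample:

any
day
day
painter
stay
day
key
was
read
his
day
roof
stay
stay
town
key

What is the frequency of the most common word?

4

Frequencies: day:4, stay:3, key:2, any:1, painter:1, was:1, read:1, his:1, roof:1, town:1
Most common: 'day' with frequency 4.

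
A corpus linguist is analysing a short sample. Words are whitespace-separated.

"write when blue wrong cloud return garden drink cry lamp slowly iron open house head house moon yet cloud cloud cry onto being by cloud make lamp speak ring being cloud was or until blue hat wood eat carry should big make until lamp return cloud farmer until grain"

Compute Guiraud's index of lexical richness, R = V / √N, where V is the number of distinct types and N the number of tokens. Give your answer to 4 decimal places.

N = 49, V = 34.
√N = 7.000000
R = 34 / 7.000000 = 4.8571

4.8571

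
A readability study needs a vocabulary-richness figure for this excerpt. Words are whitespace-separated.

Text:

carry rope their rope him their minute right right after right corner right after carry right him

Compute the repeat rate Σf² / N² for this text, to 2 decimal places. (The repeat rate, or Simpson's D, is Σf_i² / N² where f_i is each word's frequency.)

Frequencies: right:5, carry:2, rope:2, their:2, him:2, after:2, minute:1, corner:1
Σf² = 47; N² = 289
Repeat rate = 47 / 289 = 0.16

0.16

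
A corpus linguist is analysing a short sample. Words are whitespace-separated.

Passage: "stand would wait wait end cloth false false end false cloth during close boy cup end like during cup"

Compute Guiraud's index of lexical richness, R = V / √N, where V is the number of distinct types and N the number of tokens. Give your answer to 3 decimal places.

N = 19, V = 11.
√N = 4.358899
R = 11 / 4.358899 = 2.524

2.524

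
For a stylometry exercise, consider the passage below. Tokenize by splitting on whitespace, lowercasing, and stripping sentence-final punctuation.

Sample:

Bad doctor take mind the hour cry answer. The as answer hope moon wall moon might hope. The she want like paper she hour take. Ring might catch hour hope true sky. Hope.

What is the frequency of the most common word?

4

Frequencies: hope:4, the:3, hour:3, take:2, answer:2, moon:2, might:2, she:2, bad:1, doctor:1, mind:1, cry:1, as:1, wall:1, want:1, like:1, paper:1, ring:1, catch:1, true:1, … (1 more, each freq 1)
Most common: 'hope' with frequency 4.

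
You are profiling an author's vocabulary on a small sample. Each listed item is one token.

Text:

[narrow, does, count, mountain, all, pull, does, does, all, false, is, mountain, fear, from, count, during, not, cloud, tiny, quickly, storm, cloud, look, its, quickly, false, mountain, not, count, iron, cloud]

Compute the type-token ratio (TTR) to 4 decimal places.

0.6129

N = 31 tokens, V = 19 types.
TTR = V / N = 19 / 31 = 0.6129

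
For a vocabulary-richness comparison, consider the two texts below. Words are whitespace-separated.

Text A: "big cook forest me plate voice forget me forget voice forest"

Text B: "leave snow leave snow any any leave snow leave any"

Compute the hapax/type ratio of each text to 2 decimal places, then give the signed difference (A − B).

A: hapax=3, V=7, ratio=0.43
B: hapax=0, V=3, ratio=0.00
Difference = 0.43 − 0.00 = 0.43

0.43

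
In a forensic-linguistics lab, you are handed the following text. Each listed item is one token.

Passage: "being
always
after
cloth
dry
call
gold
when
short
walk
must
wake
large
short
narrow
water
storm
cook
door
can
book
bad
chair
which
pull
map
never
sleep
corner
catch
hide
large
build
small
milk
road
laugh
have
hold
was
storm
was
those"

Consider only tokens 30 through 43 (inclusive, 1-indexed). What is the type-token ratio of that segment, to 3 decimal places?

Segment tokens 30–43: catch, hide, large, build, small, milk, road, laugh, have, hold, was, storm, was, those
Segment N = 14, segment V = 13.
TTR = 13 / 14 = 0.929

0.929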